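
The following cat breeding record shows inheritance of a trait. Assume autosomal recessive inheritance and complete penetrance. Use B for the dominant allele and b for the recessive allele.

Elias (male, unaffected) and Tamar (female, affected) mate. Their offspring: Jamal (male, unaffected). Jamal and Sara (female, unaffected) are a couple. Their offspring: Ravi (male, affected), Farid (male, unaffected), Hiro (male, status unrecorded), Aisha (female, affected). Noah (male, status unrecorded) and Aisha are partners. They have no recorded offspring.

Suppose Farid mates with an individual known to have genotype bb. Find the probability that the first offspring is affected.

1/3

Jamal is unaffected so carries B and received b from Tamar (bb), so Jamal is Bb.
Sara is unaffected so carries B and passed b to Ravi (bb), so Sara is Bb.
Farid is an unaffected offspring of Jamal (Bb) × Sara (Bb), whose cross gives 1/4 BB : 1/2 Bb : 1/4 bb; conditioning on being unaffected, Farid is BB with probability 1/3, Bb with probability 2/3.
Summing over parental genotype combinations, P(offspring is affected) = 2/3·1/2 = 1/3.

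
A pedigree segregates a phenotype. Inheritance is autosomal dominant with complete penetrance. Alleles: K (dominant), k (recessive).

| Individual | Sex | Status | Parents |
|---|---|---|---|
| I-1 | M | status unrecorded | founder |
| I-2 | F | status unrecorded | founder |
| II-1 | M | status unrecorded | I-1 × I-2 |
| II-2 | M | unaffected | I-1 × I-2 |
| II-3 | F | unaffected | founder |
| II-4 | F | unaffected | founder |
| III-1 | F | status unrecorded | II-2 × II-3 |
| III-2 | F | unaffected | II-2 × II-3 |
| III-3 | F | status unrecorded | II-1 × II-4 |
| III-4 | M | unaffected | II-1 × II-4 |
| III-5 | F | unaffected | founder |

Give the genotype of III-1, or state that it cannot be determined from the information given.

From phenotype alone, III-1 is KK or Kk or kk.
III-1 received k from II-2 (kk) and received k from II-3 (kk), so III-1 is kk.

kk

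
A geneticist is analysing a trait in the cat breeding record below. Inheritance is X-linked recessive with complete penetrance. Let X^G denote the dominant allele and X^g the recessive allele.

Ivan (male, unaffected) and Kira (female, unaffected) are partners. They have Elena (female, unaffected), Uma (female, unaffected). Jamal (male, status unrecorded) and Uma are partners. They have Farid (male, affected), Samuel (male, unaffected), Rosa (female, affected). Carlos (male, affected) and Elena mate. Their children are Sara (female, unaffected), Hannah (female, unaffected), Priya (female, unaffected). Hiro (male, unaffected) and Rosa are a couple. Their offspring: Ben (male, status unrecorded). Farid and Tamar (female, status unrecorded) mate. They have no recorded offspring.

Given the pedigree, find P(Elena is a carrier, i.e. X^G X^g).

Ivan is unaffected, so Ivan is X^G Y.
Kira is unaffected so carries G and passed g to Uma (X^G X^g, whose G came from Ivan), so Kira is X^G X^g.
Their cross gives offspring ratios 1/2 X^G X^G : 1/2 X^G X^g. Conditioning on Elena being unaffected, P(X^G X^g) = 1/2 / 1 = 1/2 before taking Elena's own offspring into account.
Carlos is affected, so Carlos is X^g Y.
Now use Elena's offspring. Probability of each recorded status — unaffected daughter Sara: 1/2 if Elena is X^G X^g, 1 if X^G X^G; unaffected daughter Hannah: 1/2 if Elena is X^G X^g, 1 if X^G X^G; unaffected daughter Priya: 1/2 if Elena is X^G X^g, 1 if X^G X^G.
Bayes: P(X^G X^g) = 1/2·1/8 / (1/2·1/8 + 1/2·1) = 1/9.

1/9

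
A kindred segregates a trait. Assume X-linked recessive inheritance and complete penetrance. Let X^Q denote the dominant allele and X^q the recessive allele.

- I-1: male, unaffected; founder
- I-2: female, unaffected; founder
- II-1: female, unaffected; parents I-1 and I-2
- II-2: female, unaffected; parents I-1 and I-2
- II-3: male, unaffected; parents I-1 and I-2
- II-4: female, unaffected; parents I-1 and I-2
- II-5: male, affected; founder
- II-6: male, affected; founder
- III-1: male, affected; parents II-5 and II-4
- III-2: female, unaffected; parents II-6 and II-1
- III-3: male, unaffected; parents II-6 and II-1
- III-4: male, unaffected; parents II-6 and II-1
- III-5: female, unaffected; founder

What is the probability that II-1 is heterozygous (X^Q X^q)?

I-1 is unaffected, so I-1 is X^Q Y.
I-2 is unaffected so carries Q and passed q to II-4 (X^Q X^q, whose Q came from I-1), so I-2 is X^Q X^q.
Their cross gives offspring ratios 1/2 X^Q X^Q : 1/2 X^Q X^q. Conditioning on II-1 being unaffected, P(X^Q X^q) = 1/2 / 1 = 1/2 before taking II-1's own offspring into account.
II-6 is affected, so II-6 is X^q Y.
Now use II-1's offspring. Probability of each recorded status — unaffected daughter III-2: 1/2 if II-1 is X^Q X^q, 1 if X^Q X^Q; unaffected son III-3: 1/2 if II-1 is X^Q X^q, 1 if X^Q X^Q; unaffected son III-4: 1/2 if II-1 is X^Q X^q, 1 if X^Q X^Q.
Bayes: P(X^Q X^q) = 1/2·1/8 / (1/2·1/8 + 1/2·1) = 1/9.

1/9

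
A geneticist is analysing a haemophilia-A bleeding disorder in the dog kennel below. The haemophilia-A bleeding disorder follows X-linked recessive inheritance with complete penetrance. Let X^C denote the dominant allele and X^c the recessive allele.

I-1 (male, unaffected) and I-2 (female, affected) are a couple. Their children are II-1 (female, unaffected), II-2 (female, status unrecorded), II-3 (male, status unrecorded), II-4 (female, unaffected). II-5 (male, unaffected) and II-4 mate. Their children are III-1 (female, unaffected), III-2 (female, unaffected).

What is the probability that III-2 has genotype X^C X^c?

II-5 is unaffected, so II-5 is X^C Y.
II-4 is unaffected so carries C and received c from I-2 (X^c X^c), so II-4 is X^C X^c.
Their cross gives offspring ratios 1/2 X^C X^C : 1/2 X^C X^c. Conditioning on III-2 being unaffected, P(X^C X^c) = 1/2 / 1 = 1/2.

1/2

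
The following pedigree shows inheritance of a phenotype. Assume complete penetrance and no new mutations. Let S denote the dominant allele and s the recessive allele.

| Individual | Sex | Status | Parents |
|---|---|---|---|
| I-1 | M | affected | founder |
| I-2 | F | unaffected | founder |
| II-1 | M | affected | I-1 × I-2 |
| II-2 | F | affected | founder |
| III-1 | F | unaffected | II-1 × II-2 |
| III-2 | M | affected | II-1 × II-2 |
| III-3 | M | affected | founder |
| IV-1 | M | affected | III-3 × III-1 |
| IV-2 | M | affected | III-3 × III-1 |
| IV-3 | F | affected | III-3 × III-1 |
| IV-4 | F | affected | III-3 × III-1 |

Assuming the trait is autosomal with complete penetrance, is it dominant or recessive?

dominant

II-1 and II-2 are both affected yet have an unaffected child III-1. Under a recessive model two affected parents are homozygous and every child would be affected, so the trait cannot be recessive.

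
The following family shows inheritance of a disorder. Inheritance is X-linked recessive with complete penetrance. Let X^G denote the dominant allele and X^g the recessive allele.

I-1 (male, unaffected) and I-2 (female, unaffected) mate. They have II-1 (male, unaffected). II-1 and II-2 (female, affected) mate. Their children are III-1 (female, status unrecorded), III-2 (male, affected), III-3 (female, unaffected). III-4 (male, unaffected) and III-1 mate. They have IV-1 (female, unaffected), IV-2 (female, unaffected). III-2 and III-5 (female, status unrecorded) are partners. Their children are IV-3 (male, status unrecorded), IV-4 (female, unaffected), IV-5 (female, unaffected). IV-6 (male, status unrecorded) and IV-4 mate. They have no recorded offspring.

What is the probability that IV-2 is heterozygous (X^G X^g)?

1/2

III-4 is unaffected, so III-4 is X^G Y.
III-1 received G from II-1 (X^G Y) and received g from II-2 (X^g X^g), so III-1 is X^G X^g.
Their cross gives offspring ratios 1/2 X^G X^G : 1/2 X^G X^g. Conditioning on IV-2 being unaffected, P(X^G X^g) = 1/2 / 1 = 1/2.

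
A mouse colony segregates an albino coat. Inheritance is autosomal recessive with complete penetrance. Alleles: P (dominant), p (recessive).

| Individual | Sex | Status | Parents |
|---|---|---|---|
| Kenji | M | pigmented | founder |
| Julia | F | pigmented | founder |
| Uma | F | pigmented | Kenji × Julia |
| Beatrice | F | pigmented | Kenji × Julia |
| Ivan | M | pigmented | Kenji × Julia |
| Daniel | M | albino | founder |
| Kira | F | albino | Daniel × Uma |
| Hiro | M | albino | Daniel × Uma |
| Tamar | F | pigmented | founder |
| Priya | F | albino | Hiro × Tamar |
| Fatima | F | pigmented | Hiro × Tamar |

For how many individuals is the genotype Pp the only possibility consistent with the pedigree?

Obligate heterozygotes: Uma is pigmented so carries P and passed p to Kira (pp), so Uma is Pp; Tamar is pigmented so carries P and passed p to Priya (pp), so Tamar is Pp; Fatima is pigmented so carries P and received p from Hiro (pp), so Fatima is Pp.
Every other individual is either homozygous by phenotype or has at least one consistent homozygous assignment, so the count is 3.

3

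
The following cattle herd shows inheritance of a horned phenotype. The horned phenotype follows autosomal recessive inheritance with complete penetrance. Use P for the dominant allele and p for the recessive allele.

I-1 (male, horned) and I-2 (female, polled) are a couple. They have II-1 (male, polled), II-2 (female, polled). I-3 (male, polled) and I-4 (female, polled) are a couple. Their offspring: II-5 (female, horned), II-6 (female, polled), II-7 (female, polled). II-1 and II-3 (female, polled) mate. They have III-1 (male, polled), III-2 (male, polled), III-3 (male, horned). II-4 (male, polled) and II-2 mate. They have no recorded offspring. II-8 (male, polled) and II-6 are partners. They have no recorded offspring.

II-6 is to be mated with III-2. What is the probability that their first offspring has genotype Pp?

I-3 is polled so carries P and passed p to II-5 (pp), so I-3 is Pp.
I-4 is polled so carries P and passed p to II-5 (pp), so I-4 is Pp.
II-6 is a polled offspring of I-3 (Pp) × I-4 (Pp), whose cross gives 1/4 PP : 1/2 Pp : 1/4 pp; conditioning on being polled, II-6 is PP with probability 1/3, Pp with probability 2/3.
II-1 is polled so carries P and received p from I-1 (pp), so II-1 is Pp.
II-3 is polled so carries P and passed p to III-3 (pp), so II-3 is Pp.
III-2 is a polled offspring of II-1 (Pp) × II-3 (Pp), whose cross gives 1/4 PP : 1/2 Pp : 1/4 pp; conditioning on being polled, III-2 is PP with probability 1/3, Pp with probability 2/3.
Summing over parental genotype combinations, P(offspring has genotype Pp) = 2/9·1/2 + 2/9·1/2 + 4/9·1/2 = 4/9.

4/9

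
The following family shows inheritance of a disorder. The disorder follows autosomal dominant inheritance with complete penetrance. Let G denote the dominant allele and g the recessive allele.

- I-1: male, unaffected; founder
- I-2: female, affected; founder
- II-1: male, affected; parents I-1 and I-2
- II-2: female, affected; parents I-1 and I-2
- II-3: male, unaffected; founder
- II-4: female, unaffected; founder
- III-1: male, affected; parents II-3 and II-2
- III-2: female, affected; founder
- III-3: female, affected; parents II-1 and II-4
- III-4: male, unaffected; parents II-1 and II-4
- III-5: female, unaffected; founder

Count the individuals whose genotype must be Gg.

4

Obligate heterozygotes: II-1 is affected so carries G and received g from I-1 (gg), so II-1 is Gg; II-2 is affected so carries G and received g from I-1 (gg), so II-2 is Gg; III-1 is affected so carries G and received g from II-3 (gg), so III-1 is Gg; III-3 is affected so carries G and received g from II-4 (gg), so III-3 is Gg.
Every other individual is either homozygous by phenotype or has at least one consistent homozygous assignment, so the count is 4.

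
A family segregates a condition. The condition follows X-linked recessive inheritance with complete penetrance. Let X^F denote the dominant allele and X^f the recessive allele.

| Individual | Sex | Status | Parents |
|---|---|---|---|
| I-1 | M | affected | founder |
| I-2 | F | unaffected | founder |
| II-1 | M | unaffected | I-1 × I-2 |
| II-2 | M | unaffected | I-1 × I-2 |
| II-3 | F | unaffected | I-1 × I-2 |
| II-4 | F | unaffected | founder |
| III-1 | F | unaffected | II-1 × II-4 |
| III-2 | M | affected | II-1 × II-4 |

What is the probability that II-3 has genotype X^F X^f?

II-3 is unaffected so carries F and received f from I-1 (X^f Y), so II-3 is X^F X^f, giving P(X^F X^f) = 1.

1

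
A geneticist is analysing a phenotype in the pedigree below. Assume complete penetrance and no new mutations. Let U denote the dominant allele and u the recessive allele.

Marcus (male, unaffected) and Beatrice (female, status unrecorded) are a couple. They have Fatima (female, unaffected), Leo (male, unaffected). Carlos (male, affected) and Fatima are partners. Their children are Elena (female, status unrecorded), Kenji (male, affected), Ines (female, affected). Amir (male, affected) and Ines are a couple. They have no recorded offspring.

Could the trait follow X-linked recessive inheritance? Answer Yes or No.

Yes

A consistent assignment under X-linked recessive exists: Marcus X^U Y, Beatrice X^U X^u, Fatima X^U X^u, Leo X^U Y, Carlos X^u Y, Elena X^U X^u, Kenji X^u Y, Ines X^u X^u, Amir X^u Y.
In this assignment every recorded phenotype matches its genotype and every non-founder's genotype is obtainable from its parents' genotypes, so the pedigree is consistent.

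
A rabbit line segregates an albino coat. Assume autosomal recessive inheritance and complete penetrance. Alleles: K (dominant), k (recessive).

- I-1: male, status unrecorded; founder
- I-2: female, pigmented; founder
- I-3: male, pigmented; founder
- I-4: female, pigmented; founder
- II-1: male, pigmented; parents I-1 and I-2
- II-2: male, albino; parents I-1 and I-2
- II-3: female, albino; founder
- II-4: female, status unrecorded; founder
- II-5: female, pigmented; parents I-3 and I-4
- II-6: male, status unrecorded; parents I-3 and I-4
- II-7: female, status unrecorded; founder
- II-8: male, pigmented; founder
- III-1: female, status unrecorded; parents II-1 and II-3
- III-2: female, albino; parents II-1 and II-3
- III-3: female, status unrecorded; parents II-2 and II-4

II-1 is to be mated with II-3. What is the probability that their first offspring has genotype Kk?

1/2

II-1 is pigmented so carries K and passed k to III-2 (kk), so II-1 is Kk.
II-3 is albino, so II-3 is kk.
The cross gives 1/2 Kk : 1/2 kk, so P(offspring has genotype Kk) = 1/2.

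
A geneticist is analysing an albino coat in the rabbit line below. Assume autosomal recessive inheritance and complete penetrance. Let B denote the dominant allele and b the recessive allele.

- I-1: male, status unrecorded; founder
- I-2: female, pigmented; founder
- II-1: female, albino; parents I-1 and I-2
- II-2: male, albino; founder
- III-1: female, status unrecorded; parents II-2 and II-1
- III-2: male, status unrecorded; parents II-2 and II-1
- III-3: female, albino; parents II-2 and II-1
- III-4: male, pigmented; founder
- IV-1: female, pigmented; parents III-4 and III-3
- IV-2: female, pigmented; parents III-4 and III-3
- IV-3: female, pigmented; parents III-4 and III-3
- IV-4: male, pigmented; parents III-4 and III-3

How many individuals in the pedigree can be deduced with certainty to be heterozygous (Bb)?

5

Obligate heterozygotes: I-2 is pigmented so carries B and passed b to II-1 (bb), so I-2 is Bb; IV-1 is pigmented so carries B and received b from III-3 (bb), so IV-1 is Bb; IV-2 is pigmented so carries B and received b from III-3 (bb), so IV-2 is Bb; IV-3 is pigmented so carries B and received b from III-3 (bb), so IV-3 is Bb; IV-4 is pigmented so carries B and received b from III-3 (bb), so IV-4 is Bb.
Every other individual is either homozygous by phenotype or has at least one consistent homozygous assignment, so the count is 5.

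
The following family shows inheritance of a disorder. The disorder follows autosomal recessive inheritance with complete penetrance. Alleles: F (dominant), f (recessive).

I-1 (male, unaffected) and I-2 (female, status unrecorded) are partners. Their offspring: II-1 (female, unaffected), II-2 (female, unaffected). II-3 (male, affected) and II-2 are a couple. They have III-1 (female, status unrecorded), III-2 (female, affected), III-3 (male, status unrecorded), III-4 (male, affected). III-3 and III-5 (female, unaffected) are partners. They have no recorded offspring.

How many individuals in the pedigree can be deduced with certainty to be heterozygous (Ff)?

1

Obligate heterozygotes: II-2 is unaffected so carries F and passed f to III-2 (ff), so II-2 is Ff.
Every other individual is either homozygous by phenotype or has at least one consistent homozygous assignment, so the count is 1.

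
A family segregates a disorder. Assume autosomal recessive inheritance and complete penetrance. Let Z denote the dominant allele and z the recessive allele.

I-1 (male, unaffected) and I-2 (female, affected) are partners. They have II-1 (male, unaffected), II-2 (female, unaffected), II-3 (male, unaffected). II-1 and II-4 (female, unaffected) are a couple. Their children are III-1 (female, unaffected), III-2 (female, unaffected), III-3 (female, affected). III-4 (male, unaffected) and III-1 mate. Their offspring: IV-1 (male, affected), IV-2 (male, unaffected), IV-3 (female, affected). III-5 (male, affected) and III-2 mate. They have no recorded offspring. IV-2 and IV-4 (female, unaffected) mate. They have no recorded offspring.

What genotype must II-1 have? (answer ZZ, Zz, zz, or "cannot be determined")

Zz

From phenotype alone, II-1 is ZZ or Zz.
II-1 is unaffected so carries Z and received z from I-2 (zz), so II-1 is Zz.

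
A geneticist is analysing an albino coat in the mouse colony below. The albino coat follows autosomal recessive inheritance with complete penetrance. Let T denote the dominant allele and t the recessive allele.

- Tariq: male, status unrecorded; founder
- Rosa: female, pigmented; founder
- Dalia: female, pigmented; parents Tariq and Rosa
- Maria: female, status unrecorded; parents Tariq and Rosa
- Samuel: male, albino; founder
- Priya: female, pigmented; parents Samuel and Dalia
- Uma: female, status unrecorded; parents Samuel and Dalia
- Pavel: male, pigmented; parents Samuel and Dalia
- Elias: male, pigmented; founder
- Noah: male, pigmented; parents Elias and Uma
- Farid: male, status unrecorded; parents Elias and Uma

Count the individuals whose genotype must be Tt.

Obligate heterozygotes: Priya is pigmented so carries T and received t from Samuel (tt), so Priya is Tt; Pavel is pigmented so carries T and received t from Samuel (tt), so Pavel is Tt.
Every other individual is either homozygous by phenotype or has at least one consistent homozygous assignment, so the count is 2.

2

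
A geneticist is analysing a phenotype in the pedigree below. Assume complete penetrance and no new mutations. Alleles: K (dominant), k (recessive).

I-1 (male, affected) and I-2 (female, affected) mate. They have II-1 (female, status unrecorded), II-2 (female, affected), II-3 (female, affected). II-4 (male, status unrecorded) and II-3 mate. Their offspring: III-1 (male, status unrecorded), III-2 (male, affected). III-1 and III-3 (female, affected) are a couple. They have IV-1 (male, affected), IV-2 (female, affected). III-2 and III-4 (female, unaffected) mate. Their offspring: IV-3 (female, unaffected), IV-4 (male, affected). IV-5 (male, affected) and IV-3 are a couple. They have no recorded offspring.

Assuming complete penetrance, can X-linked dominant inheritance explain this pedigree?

No

Under X-linked dominant, IV-3 (unaffected, female) cannot arise from III-2 (affected) × III-4 (unaffected).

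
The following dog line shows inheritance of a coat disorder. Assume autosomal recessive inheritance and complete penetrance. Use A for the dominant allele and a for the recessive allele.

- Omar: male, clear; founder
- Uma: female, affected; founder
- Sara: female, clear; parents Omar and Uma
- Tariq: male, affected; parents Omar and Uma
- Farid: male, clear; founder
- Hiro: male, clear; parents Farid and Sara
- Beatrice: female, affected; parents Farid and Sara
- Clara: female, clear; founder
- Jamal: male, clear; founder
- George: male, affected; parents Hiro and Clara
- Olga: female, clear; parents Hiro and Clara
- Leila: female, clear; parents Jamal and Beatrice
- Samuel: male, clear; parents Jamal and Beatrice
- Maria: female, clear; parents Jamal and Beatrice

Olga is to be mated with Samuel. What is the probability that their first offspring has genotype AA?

1/3

Hiro is clear so carries A and passed a to George (aa), so Hiro is Aa.
Clara is clear so carries A and passed a to George (aa), so Clara is Aa.
Olga is a clear offspring of Hiro (Aa) × Clara (Aa), whose cross gives 1/4 AA : 1/2 Aa : 1/4 aa; conditioning on being clear, Olga is AA with probability 1/3, Aa with probability 2/3.
Samuel is clear so carries A and received a from Beatrice (aa), so Samuel is Aa.
Summing over parental genotype combinations, P(offspring has genotype AA) = 1/3·1/2 + 2/3·1/4 = 1/3.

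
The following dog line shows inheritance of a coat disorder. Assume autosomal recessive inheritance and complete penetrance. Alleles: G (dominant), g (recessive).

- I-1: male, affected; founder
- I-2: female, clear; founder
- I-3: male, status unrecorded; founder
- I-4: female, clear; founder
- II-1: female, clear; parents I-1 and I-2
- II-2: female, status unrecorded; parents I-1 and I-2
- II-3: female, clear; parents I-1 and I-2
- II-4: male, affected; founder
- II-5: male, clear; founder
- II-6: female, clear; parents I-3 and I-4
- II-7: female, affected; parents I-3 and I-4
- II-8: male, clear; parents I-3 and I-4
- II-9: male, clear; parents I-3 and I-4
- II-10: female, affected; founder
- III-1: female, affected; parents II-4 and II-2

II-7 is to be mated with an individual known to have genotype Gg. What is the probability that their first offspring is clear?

1/2

II-7 is affected, so II-7 is gg.
The cross gives 1/2 Gg : 1/2 gg, so P(offspring is clear) = 1/2.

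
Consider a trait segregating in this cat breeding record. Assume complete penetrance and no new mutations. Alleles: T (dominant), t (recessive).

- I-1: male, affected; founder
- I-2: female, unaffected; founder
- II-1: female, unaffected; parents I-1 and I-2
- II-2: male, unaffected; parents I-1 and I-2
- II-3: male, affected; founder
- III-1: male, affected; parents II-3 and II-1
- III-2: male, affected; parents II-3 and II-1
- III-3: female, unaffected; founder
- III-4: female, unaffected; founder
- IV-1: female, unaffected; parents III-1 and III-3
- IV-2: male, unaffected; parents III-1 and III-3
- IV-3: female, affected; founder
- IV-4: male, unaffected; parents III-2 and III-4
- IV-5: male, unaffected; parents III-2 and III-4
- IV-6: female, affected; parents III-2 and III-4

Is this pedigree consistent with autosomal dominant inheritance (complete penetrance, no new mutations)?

Yes

A consistent assignment under autosomal dominant exists: I-1 Tt, I-2 tt, II-1 tt, II-2 tt, II-3 TT, III-1 Tt, III-2 Tt, III-3 tt, III-4 tt, IV-1 tt, IV-2 tt, IV-3 TT, IV-4 tt, IV-5 tt, IV-6 Tt.
In this assignment every recorded phenotype matches its genotype and every non-founder's genotype is obtainable from its parents' genotypes, so the pedigree is consistent.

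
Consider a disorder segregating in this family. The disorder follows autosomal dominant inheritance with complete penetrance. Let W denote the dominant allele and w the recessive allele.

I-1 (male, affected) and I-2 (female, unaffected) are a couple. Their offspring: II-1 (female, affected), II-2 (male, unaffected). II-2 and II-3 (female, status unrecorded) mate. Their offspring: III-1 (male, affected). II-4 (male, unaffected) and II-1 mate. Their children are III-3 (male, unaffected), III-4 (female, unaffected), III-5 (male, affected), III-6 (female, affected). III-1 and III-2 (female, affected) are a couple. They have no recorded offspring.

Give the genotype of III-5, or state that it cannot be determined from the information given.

Ww

From phenotype alone, III-5 is WW or Ww.
III-5 is affected so carries W and received w from II-4 (ww), so III-5 is Ww.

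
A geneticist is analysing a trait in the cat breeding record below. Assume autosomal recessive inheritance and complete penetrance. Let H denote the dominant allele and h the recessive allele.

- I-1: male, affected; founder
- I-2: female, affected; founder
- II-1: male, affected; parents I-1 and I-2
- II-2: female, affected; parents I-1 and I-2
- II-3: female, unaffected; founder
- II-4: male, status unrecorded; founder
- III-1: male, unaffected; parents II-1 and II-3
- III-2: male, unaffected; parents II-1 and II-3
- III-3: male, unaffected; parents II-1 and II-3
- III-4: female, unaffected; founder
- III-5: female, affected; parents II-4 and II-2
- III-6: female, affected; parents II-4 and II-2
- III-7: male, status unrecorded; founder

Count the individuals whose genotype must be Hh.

3

Obligate heterozygotes: III-1 is unaffected so carries H and received h from II-1 (hh), so III-1 is Hh; III-2 is unaffected so carries H and received h from II-1 (hh), so III-2 is Hh; III-3 is unaffected so carries H and received h from II-1 (hh), so III-3 is Hh.
Every other individual is either homozygous by phenotype or has at least one consistent homozygous assignment, so the count is 3.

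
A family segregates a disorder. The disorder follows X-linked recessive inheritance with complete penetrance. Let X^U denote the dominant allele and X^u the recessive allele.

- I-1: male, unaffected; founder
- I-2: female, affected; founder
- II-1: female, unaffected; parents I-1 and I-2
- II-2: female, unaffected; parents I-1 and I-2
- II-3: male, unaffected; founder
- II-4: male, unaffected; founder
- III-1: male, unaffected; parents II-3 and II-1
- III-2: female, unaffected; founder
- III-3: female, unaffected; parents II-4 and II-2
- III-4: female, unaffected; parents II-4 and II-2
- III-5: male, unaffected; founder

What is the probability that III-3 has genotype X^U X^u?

II-4 is unaffected, so II-4 is X^U Y.
II-2 is unaffected so carries U and received u from I-2 (X^u X^u), so II-2 is X^U X^u.
Their cross gives offspring ratios 1/2 X^U X^U : 1/2 X^U X^u. Conditioning on III-3 being unaffected, P(X^U X^u) = 1/2 / 1 = 1/2.

1/2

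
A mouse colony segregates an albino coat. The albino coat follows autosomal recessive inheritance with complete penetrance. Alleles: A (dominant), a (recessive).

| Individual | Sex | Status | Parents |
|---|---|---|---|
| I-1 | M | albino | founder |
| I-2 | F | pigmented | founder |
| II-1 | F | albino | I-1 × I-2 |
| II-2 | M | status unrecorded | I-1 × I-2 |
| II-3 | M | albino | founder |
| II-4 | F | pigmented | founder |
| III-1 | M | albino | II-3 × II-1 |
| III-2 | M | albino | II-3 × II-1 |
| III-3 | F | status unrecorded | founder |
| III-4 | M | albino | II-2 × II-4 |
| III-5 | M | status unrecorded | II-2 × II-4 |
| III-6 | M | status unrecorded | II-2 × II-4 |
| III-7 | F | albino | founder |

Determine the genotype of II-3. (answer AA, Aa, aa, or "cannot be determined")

aa

II-3 is albino, so II-3 is aa.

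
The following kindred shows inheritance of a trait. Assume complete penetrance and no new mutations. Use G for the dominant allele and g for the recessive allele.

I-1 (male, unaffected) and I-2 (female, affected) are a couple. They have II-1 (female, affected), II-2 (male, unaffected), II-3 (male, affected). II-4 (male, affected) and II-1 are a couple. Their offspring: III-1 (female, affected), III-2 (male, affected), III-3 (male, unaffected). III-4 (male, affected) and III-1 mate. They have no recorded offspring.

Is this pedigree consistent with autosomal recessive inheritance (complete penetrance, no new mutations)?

No

Under autosomal recessive, III-3 (unaffected, male) cannot arise from II-4 (affected) × II-1 (affected).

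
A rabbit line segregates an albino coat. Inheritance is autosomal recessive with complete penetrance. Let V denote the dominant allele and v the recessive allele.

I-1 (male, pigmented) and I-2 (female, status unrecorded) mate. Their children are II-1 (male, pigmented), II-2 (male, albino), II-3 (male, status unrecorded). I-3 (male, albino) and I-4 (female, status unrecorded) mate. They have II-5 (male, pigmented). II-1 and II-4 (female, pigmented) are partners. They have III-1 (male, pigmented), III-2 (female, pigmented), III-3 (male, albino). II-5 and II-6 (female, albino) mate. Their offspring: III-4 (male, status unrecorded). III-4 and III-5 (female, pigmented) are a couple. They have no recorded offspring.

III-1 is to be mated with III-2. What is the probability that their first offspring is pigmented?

II-1 is pigmented so carries V and passed v to III-3 (vv), so II-1 is Vv.
II-4 is pigmented so carries V and passed v to III-3 (vv), so II-4 is Vv.
III-1 is a pigmented offspring of II-1 (Vv) × II-4 (Vv), whose cross gives 1/4 VV : 1/2 Vv : 1/4 vv; conditioning on being pigmented, III-1 is VV with probability 1/3, Vv with probability 2/3.
III-2 is a pigmented offspring of II-1 (Vv) × II-4 (Vv), whose cross gives 1/4 VV : 1/2 Vv : 1/4 vv; conditioning on being pigmented, III-2 is VV with probability 1/3, Vv with probability 2/3.
Summing over parental genotype combinations, P(offspring is pigmented) = 1/9·1 + 2/9·1 + 2/9·1 + 4/9·3/4 = 8/9.

8/9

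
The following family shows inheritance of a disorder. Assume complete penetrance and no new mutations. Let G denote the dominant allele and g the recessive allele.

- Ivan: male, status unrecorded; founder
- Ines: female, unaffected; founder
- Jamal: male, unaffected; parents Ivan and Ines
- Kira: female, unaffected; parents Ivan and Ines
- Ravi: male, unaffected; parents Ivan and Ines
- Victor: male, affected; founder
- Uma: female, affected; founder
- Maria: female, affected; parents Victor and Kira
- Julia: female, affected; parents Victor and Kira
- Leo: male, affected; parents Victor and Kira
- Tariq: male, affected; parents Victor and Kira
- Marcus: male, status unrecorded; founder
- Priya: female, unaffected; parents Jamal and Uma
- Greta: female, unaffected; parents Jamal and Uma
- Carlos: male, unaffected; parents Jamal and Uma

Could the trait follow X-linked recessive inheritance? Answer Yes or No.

No

Under X-linked recessive, Carlos (unaffected, male) cannot arise from Jamal (unaffected) × Uma (affected).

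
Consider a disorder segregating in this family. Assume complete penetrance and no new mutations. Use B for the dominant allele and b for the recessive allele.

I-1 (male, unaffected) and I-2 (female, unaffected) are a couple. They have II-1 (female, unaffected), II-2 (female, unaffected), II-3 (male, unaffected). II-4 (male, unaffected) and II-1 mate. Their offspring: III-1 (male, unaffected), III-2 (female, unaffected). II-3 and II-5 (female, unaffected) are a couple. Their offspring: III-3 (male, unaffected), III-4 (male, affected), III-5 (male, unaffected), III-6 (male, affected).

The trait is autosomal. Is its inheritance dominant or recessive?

recessive

II-3 and II-5 are both unaffected yet have an affected child III-4. Under dominance, an affected child requires at least one affected parent, so the trait cannot be dominant.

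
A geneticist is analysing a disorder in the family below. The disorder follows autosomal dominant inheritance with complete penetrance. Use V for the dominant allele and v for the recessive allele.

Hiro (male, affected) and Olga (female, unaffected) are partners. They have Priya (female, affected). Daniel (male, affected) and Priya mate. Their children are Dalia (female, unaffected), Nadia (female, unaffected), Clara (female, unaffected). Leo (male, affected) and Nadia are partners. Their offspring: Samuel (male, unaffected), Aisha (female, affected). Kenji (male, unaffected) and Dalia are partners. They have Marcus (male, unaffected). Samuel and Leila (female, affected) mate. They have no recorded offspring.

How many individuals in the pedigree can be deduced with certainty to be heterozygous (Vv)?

4

Obligate heterozygotes: Priya is affected so carries V and received v from Olga (vv), so Priya is Vv; Daniel is affected so carries V and passed v to Dalia (vv), so Daniel is Vv; Leo is affected so carries V and passed v to Samuel (vv), so Leo is Vv; Aisha is affected so carries V and received v from Nadia (vv), so Aisha is Vv.
Every other individual is either homozygous by phenotype or has at least one consistent homozygous assignment, so the count is 4.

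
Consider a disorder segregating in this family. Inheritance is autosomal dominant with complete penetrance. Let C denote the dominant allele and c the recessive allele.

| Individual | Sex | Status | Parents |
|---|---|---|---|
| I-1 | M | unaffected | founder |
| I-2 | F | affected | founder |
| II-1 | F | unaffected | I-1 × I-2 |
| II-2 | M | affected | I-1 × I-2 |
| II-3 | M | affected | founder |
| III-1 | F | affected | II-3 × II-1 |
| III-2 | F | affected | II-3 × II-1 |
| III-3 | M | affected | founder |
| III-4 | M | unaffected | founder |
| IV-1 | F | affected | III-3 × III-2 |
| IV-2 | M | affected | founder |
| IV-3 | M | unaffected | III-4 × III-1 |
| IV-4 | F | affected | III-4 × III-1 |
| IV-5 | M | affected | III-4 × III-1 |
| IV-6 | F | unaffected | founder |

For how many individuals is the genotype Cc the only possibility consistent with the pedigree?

Obligate heterozygotes: I-2 is affected so carries C and passed c to II-1 (cc), so I-2 is Cc; II-2 is affected so carries C and received c from I-1 (cc), so II-2 is Cc; III-1 is affected so carries C and received c from II-1 (cc), so III-1 is Cc; III-2 is affected so carries C and received c from II-1 (cc), so III-2 is Cc; IV-4 is affected so carries C and received c from III-4 (cc), so IV-4 is Cc; IV-5 is affected so carries C and received c from III-4 (cc), so IV-5 is Cc.
Every other individual is either homozygous by phenotype or has at least one consistent homozygous assignment, so the count is 6.

6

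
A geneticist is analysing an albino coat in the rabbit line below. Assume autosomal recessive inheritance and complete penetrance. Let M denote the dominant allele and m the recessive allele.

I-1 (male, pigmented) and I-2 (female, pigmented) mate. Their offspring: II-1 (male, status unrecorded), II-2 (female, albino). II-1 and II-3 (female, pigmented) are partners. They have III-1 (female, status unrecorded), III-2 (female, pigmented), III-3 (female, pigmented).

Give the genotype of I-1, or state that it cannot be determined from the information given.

Mm

From phenotype alone, I-1 is MM or Mm.
I-1 is pigmented so carries M and passed m to II-2 (mm), so I-1 is Mm.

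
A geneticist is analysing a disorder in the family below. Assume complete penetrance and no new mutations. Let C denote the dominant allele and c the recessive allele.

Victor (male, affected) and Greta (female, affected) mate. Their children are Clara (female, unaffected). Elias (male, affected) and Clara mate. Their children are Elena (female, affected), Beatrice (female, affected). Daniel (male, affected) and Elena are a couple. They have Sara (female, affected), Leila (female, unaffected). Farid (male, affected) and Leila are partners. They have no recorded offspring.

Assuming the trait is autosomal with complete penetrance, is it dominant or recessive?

Victor and Greta are both affected yet have an unaffected child Clara. Under a recessive model two affected parents are homozygous and every child would be affected, so the trait cannot be recessive.

dominant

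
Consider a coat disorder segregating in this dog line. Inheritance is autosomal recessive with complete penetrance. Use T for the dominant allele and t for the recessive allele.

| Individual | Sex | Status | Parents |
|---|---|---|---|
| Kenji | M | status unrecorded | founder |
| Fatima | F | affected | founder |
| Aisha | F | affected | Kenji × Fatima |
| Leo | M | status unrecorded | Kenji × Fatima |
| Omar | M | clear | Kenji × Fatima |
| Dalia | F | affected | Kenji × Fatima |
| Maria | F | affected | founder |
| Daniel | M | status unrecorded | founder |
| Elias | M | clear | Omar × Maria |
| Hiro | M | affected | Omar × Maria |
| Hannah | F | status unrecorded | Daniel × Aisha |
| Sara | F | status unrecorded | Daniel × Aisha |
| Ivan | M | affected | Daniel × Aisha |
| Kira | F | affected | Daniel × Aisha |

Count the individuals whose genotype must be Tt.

Obligate heterozygotes: Kenji passed T to Omar (Tt, whose t came from Fatima) and passed t to Aisha (tt), so Kenji is Tt; Omar is clear so carries T and received t from Fatima (tt), so Omar is Tt; Elias is clear so carries T and received t from Maria (tt), so Elias is Tt.
Every other individual is either homozygous by phenotype or has at least one consistent homozygous assignment, so the count is 3.

3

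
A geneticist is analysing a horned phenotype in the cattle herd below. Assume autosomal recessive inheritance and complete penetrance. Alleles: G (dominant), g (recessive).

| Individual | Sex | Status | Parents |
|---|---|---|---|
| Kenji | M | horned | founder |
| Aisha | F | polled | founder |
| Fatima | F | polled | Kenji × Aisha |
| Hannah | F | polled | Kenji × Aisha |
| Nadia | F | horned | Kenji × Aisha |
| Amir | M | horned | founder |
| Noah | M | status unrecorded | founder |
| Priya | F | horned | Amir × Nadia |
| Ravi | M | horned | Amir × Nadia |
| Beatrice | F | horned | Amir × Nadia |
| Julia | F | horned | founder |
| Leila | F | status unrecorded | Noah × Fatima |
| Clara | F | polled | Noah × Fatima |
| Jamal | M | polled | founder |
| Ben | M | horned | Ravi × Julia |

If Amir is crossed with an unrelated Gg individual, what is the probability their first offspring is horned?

Amir is horned, so Amir is gg.
The cross gives 1/2 Gg : 1/2 gg, so P(offspring is horned) = 1/2.

1/2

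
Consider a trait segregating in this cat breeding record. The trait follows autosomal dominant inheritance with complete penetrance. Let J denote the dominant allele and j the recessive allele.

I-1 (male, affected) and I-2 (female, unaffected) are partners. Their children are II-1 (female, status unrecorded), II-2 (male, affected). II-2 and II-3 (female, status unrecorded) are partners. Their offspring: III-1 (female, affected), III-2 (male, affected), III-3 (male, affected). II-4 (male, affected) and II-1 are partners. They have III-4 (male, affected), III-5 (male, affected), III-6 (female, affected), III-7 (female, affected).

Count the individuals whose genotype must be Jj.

1

Obligate heterozygotes: II-2 is affected so carries J and received j from I-2 (jj), so II-2 is Jj.
Every other individual is either homozygous by phenotype or has at least one consistent homozygous assignment, so the count is 1.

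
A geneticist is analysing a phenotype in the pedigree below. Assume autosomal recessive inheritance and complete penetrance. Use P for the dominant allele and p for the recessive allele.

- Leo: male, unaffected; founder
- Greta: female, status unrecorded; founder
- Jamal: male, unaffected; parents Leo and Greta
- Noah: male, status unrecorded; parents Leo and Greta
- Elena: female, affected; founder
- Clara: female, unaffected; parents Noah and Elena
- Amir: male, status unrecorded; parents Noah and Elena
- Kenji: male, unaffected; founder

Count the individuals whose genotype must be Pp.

Obligate heterozygotes: Clara is unaffected so carries P and received p from Elena (pp), so Clara is Pp.
Every other individual is either homozygous by phenotype or has at least one consistent homozygous assignment, so the count is 1.

1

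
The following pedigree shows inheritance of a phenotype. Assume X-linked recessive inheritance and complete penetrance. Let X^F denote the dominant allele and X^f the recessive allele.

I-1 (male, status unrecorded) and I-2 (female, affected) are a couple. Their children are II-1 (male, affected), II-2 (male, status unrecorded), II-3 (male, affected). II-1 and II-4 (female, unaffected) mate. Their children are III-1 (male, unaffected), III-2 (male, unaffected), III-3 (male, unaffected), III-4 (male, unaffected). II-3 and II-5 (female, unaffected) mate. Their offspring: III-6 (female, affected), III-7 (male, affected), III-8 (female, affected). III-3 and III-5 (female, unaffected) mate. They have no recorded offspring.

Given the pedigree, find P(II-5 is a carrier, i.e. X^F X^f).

II-5 is unaffected so carries F and passed f to III-6 (X^f X^f), so II-5 is X^F X^f, giving P(X^F X^f) = 1.

1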